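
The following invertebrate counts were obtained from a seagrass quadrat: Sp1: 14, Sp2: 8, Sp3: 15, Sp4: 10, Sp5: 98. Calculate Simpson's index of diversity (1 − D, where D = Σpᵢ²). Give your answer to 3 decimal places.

Total N = 14+8+15+10+98 = 145, so the proportions are 0.09655, 0.05517, 0.10345, 0.06897, 0.67586 (working shown to 5 dp, full precision carried).
D = 0.09655² + 0.05517² + 0.10345² + 0.06897² + 0.67586² = 0.00932 + 0.00304 + 0.01070 + 0.00476 + 0.45679 = 0.48461.
So 1 − D = 0.51539, i.e. 0.515 to 3 decimal places.

0.515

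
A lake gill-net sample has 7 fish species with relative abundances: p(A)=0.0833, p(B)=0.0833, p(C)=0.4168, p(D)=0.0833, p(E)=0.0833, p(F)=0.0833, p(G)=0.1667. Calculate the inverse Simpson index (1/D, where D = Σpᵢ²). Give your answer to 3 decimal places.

4.234

D = 0.0833² + 0.0833² + 0.4168² + 0.0833² + 0.0833² + 0.0833² + 0.1667² = 0.0069389 + 0.0069389 + 0.1737222 + 0.0069389 + 0.0069389 + 0.0069389 + 0.0277889 = 0.2362056 (working shown to 7 dp, full precision carried).
So 1/D = 4.23360, i.e. 4.234 to 3 decimal places.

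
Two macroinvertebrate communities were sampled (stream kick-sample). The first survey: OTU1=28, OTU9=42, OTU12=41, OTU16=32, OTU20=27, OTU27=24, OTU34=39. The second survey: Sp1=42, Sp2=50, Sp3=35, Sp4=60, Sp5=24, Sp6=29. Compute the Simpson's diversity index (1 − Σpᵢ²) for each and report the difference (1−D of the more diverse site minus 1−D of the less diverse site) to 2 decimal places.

0.03

The first survey: N=233, proportions 0.1202, 0.1803, 0.176, 0.1373, 0.1159, 0.103, 0.1674, giving 1−D = 0.8512 (working shown to 4 dp, full precision carried).
The second survey: N=240, proportions 0.175, 0.2083, 0.1458, 0.25, 0.1, 0.1208, giving 1−D = 0.8176.
Difference = |0.8512 − 0.8176| = 0.0336, i.e. 0.03 to 2 decimal places.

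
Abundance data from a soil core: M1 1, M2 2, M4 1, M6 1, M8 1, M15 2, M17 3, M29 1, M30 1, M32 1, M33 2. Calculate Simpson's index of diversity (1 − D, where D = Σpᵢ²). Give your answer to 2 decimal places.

0.89

Total N = 1+2+1+1+1+2+3+1+1+1+2 = 16, so the proportions are 0.0625, 0.125, 0.0625, 0.0625, 0.0625, 0.125, 0.1875, 0.0625, 0.0625, 0.0625, 0.125 (working shown to 4 dp, full precision carried).
D = 0.0625² + 0.125² + 0.0625² + 0.0625² + 0.0625² + 0.125² + 0.1875² + 0.0625² + 0.0625² + 0.0625² + 0.125² = 0.0039 + 0.0156 + 0.0039 + 0.0039 + 0.0039 + 0.0156 + 0.0352 + 0.0039 + 0.0039 + 0.0039 + 0.0156 = 0.1094.
So 1 − D = 0.8906, i.e. 0.89 to 2 decimal places.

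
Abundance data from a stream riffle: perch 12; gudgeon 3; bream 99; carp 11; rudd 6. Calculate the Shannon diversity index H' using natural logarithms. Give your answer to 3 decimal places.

0.866

Total N = 12+3+99+11+6 = 131, so the proportions are 0.0916, 0.0229, 0.75573, 0.08397, 0.0458 (working shown to 5 dp, full precision carried).
Each pᵢ ln pᵢ term: 0.0916×(-2.39029)=-0.21896, 0.0229×(-3.77659)=-0.08649, 0.75573×(-0.28008)=-0.21166, 0.08397×(-2.47730)=-0.20802, 0.0458×(-3.08344)=-0.14123.
Sum = -0.86635, so H' = 0.866.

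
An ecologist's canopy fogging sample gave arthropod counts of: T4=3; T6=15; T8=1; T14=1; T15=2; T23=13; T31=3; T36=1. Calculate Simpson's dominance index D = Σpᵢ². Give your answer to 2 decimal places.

Total N = 3+15+1+1+2+13+3+1 = 39, so the proportions are 0.0769, 0.3846, 0.0256, 0.0256, 0.0513, 0.3333, 0.0769, 0.0256 (working shown to 4 dp, full precision carried).
D = 0.0769² + 0.3846² + 0.0256² + 0.0256² + 0.0513² + 0.3333² + 0.0769² + 0.0256² = 0.0059 + 0.1479 + 0.0007 + 0.0007 + 0.0026 + 0.1111 + 0.0059 + 0.0007 = 0.2755.
To 2 decimal places, D = 0.28.

0.28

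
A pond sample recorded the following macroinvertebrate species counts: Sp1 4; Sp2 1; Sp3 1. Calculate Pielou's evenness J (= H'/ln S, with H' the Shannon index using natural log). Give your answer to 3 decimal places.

0.790

Total N = 4+1+1 = 6, so the proportions are 0.66667, 0.16667, 0.16667 (working shown to 5 dp, full precision carried).
H' = −Σ pᵢ ln pᵢ = −((-0.27031) + (-0.29863) + (-0.29863)) = 0.86756.
With S = 3 species, ln S = 1.09861, so J = 0.86756/1.09861 = 0.78969, i.e. 0.790 to 3 decimal places.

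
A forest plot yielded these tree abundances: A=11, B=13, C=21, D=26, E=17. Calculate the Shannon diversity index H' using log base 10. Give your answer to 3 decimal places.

0.678

Total N = 11+13+21+26+17 = 88, so the proportions are 0.125, 0.14773, 0.23864, 0.29545, 0.19318 (working shown to 5 dp, full precision carried).
Each pᵢ log₁₀ pᵢ term: 0.125×(-0.90309)=-0.11289, 0.14773×(-0.83054)=-0.12269, 0.23864×(-0.62226)=-0.14849, 0.29545×(-0.52951)=-0.15645, 0.19318×(-0.71403)=-0.13794.
Sum = -0.67846, so H' = 0.678.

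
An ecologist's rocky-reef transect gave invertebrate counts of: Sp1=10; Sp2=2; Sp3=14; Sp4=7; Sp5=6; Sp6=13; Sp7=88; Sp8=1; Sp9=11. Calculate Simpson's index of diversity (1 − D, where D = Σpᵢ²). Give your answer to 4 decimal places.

Total N = 10+2+14+7+6+13+88+1+11 = 152, so the proportions are 0.065789, 0.013158, 0.092105, 0.046053, 0.039474, 0.085526, 0.578947, 0.006579, 0.072368 (working shown to 6 dp, full precision carried).
D = 0.065789² + 0.013158² + 0.092105² + 0.046053² + 0.039474² + 0.085526² + 0.578947² + 0.006579² + 0.072368² = 0.004328 + 0.000173 + 0.008483 + 0.002121 + 0.001558 + 0.007315 + 0.335180 + 0.000043 + 0.005237 = 0.364439.
So 1 − D = 0.635561, i.e. 0.6356 to 4 decimal places.

0.6356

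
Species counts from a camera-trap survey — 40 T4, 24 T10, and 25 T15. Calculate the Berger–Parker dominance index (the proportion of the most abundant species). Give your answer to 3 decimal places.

0.449

Total N = 40+24+25 = 89, so the proportions are 0.44944, 0.26966, 0.2809 (working shown to 5 dp, full precision carried).
The largest proportion is 0.44944, i.e. d = 0.449 to 3 decimal places.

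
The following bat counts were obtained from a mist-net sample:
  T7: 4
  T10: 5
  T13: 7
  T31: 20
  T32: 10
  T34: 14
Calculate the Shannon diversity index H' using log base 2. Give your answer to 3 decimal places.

Total N = 4+5+7+20+10+14 = 60, so the proportions are 0.06667, 0.08333, 0.11667, 0.33333, 0.16667, 0.23333 (working shown to 5 dp, full precision carried).
Each pᵢ log₂ pᵢ term: 0.06667×(-3.90689)=-0.26046, 0.08333×(-3.58496)=-0.29875, 0.11667×(-3.09954)=-0.36161, 0.33333×(-1.58496)=-0.52832, 0.16667×(-2.58496)=-0.43083, 0.23333×(-2.09954)=-0.48989.
Sum = -2.36986, so H' = 2.370.

2.370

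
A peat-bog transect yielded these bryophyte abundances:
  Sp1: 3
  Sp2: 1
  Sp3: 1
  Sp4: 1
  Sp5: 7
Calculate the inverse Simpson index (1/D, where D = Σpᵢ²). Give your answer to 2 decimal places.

2.77

Total N = 3+1+1+1+7 = 13, so the proportions are 0.23077, 0.07692, 0.07692, 0.07692, 0.53846 (working shown to 5 dp, full precision carried).
D = 0.23077² + 0.07692² + 0.07692² + 0.07692² + 0.53846² = 0.05325 + 0.00592 + 0.00592 + 0.00592 + 0.28994 = 0.36095.
So 1/D = 2.7705, i.e. 2.77 to 2 decimal places.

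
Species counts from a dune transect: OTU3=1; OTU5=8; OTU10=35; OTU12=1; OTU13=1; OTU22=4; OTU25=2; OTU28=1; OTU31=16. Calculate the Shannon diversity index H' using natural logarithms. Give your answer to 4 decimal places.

Total N = 1+8+35+1+1+4+2+1+16 = 69, so the proportions are 0.014493, 0.115942, 0.507246, 0.014493, 0.014493, 0.057971, 0.028986, 0.014493, 0.231884 (working shown to 6 dp, full precision carried).
Each pᵢ ln pᵢ term: 0.014493×(-4.234107)=-0.061364, 0.115942×(-2.154665)=-0.249816, 0.507246×(-0.678758)=-0.344298, 0.014493×(-4.234107)=-0.061364, 0.014493×(-4.234107)=-0.061364, 0.057971×(-2.847812)=-0.165091, 0.028986×(-3.540959)=-0.102637, 0.014493×(-4.234107)=-0.061364, 0.231884×(-1.461518)=-0.338903.
Sum = -1.446199, so H' = 1.4462.

1.4462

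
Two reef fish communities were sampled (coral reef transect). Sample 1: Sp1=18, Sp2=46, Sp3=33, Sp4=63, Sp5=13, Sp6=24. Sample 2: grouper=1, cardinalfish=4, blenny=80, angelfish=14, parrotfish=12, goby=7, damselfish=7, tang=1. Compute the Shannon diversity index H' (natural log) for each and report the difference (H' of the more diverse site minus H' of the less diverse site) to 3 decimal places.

0.394

Sample 1: N=197, proportions 0.0913706, 0.2335025, 0.1675127, 0.319797, 0.0659898, 0.1218274, giving H' = 1.6580054 (working shown to 7 dp, full precision carried).
Sample 2: N=126, proportions 0.0079365, 0.031746, 0.6349206, 0.1111111, 0.0952381, 0.0555556, 0.0555556, 0.0079365, giving H' = 1.2639348.
Difference = |1.6580054 − 1.2639348| = 0.3940706, i.e. 0.394 to 3 decimal places.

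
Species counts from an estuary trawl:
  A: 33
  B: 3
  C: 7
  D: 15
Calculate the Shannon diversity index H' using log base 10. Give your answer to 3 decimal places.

0.469

Total N = 33+3+7+15 = 58, so the proportions are 0.56897, 0.05172, 0.12069, 0.25862 (working shown to 5 dp, full precision carried).
Each pᵢ log₁₀ pᵢ term: 0.56897×(-0.24491)=-0.13935, 0.05172×(-1.28631)=-0.06653, 0.12069×(-0.91833)=-0.11083, 0.25862×(-0.58734)=-0.15190.
Sum = -0.46861, so H' = 0.469.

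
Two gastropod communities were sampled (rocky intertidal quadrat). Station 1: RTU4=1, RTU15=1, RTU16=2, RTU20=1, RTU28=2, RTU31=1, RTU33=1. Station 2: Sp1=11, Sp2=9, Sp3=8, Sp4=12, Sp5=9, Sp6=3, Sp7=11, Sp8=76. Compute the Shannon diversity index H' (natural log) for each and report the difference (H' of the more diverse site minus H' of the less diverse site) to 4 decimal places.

Station 1: N=9, proportions 0.111111, 0.111111, 0.222222, 0.111111, 0.222222, 0.111111, 0.111111, giving H' = 1.889159 (working shown to 6 dp, full precision carried).
Station 2: N=139, proportions 0.079137, 0.064748, 0.057554, 0.086331, 0.064748, 0.021583, 0.079137, 0.546763, giving H' = 1.544620.
Difference = |1.889159 − 1.544620| = 0.344539, i.e. 0.3445 to 4 decimal places.

0.3445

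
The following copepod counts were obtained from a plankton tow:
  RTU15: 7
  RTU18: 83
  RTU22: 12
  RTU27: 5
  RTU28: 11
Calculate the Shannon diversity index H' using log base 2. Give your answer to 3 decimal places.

Total N = 7+83+12+5+11 = 118, so the proportions are 0.05932, 0.70339, 0.10169, 0.04237, 0.09322 (working shown to 5 dp, full precision carried).
Each pᵢ log₂ pᵢ term: 0.05932×(-4.07529)=-0.24175, 0.70339×(-0.50760)=-0.35704, 0.10169×(-3.29768)=-0.33536, 0.04237×(-4.56071)=-0.19325, 0.09322×(-3.42321)=-0.31911.
Sum = -1.44652, so H' = 1.447.

1.447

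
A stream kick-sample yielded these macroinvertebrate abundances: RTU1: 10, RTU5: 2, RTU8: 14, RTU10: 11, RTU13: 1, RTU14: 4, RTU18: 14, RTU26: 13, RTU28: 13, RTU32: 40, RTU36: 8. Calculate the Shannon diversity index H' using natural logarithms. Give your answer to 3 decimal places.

2.090

Total N = 10+2+14+11+1+4+14+13+13+40+8 = 130, so the proportions are 0.07692, 0.01538, 0.10769, 0.08462, 0.00769, 0.03077, 0.10769, 0.1, 0.1, 0.30769, 0.06154 (working shown to 5 dp, full precision carried).
Each pᵢ ln pᵢ term: 0.07692×(-2.56495)=-0.19730, 0.01538×(-4.17439)=-0.06422, 0.10769×(-2.22848)=-0.23999, 0.08462×(-2.46964)=-0.20897, 0.00769×(-4.86753)=-0.03744, 0.03077×(-3.48124)=-0.10712, 0.10769×(-2.22848)=-0.23999, 0.1×(-2.30259)=-0.23026, 0.1×(-2.30259)=-0.23026, 0.30769×(-1.17865)=-0.36266, 0.06154×(-2.78809)=-0.17157.
Sum = -2.08979, so H' = 2.090.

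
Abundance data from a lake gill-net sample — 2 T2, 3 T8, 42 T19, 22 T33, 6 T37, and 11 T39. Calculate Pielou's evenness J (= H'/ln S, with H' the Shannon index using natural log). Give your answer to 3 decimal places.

Total N = 2+3+42+22+6+11 = 86, so the proportions are 0.02326, 0.03488, 0.48837, 0.25581, 0.06977, 0.12791 (working shown to 5 dp, full precision carried).
H' = −Σ pᵢ ln pᵢ = −((-0.08747) + (-0.11706) + (-0.35001) + (-0.34875) + (-0.18576) + (-0.26303)) = 1.35208.
With S = 6 species, ln S = 1.79176, so J = 1.35208/1.79176 = 0.75461, i.e. 0.755 to 3 decimal places.

0.755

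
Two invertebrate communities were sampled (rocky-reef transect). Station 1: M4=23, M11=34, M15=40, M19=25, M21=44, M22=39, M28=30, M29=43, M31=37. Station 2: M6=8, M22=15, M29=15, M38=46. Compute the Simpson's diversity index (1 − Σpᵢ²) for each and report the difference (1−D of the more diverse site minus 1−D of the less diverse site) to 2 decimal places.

0.26

Station 1: N=315, proportions 0.073, 0.1079, 0.127, 0.0794, 0.1397, 0.1238, 0.0952, 0.1365, 0.1175, giving 1−D = 0.8843 (working shown to 4 dp, full precision carried).
Station 2: N=84, proportions 0.0952, 0.1786, 0.1786, 0.5476, giving 1−D = 0.6273.
Difference = |0.8843 − 0.6273| = 0.2570, i.e. 0.26 to 2 decimal places.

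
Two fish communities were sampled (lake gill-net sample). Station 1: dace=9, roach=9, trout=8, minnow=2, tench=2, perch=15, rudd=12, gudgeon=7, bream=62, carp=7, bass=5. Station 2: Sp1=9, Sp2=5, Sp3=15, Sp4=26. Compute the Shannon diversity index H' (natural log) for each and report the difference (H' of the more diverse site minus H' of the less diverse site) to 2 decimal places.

0.66

Station 1: N=138, proportions 0.0652, 0.0652, 0.058, 0.0145, 0.0145, 0.1087, 0.087, 0.0507, 0.4493, 0.0507, 0.0362, giving H' = 1.8796 (working shown to 4 dp, full precision carried).
Station 2: N=55, proportions 0.1636, 0.0909, 0.2727, 0.4727, giving H' = 1.2227.
Difference = |1.8796 − 1.2227| = 0.6569, i.e. 0.66 to 2 decimal places.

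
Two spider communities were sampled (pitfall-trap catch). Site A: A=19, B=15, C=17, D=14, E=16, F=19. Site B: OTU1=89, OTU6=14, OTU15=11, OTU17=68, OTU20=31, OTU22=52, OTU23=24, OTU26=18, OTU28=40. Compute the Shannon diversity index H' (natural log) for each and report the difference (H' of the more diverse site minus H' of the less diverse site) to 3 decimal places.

0.209

Site A: N=100, proportions 0.19, 0.15, 0.17, 0.14, 0.16, 0.19, giving H' = 1.78534735 (working shown to 8 dp, full precision carried).
Site B: N=347, proportions 0.25648415, 0.04034582, 0.03170029, 0.19596542, 0.08933718, 0.14985591, 0.06916427, 0.0518732, 0.11527378, giving H' = 1.99482262.
Difference = |1.78534735 − 1.99482262| = 0.20947527, i.e. 0.209 to 3 decimal places.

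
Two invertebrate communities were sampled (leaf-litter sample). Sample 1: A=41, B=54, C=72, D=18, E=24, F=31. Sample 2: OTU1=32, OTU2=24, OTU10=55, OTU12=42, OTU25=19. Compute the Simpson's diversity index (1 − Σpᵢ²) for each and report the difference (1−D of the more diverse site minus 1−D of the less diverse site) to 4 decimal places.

Sample 1: N=240, proportions 0.170833, 0.225, 0.3, 0.075, 0.1, 0.129167, giving 1−D = 0.797882 (working shown to 6 dp, full precision carried).
Sample 2: N=172, proportions 0.186047, 0.139535, 0.319767, 0.244186, 0.110465, giving 1−D = 0.771836.
Difference = |0.797882 − 0.771836| = 0.026046, i.e. 0.0260 to 4 decimal places.

0.0260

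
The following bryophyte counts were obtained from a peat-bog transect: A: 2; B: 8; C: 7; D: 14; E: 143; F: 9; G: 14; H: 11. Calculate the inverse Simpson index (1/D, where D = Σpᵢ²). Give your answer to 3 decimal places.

Total N = 2+8+7+14+143+9+14+11 = 208, so the proportions are 0.009615, 0.038462, 0.033654, 0.067308, 0.6875, 0.043269, 0.067308, 0.052885 (working shown to 6 dp, full precision carried).
D = 0.009615² + 0.038462² + 0.033654² + 0.067308² + 0.6875² + 0.043269² + 0.067308² + 0.052885² = 0.000092 + 0.001479 + 0.001133 + 0.004530 + 0.472656 + 0.001872 + 0.004530 + 0.002797 = 0.489090.
So 1/D = 2.04461, i.e. 2.045 to 3 decimal places.

2.045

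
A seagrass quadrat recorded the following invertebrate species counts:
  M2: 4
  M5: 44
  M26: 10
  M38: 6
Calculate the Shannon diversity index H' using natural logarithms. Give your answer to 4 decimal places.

Total N = 4+44+10+6 = 64, so the proportions are 0.0625, 0.6875, 0.15625, 0.09375 (working shown to 6 dp, full precision carried).
Each pᵢ ln pᵢ term: 0.0625×(-2.772589)=-0.173287, 0.6875×(-0.374693)=-0.257602, 0.15625×(-1.856298)=-0.290047, 0.09375×(-2.367124)=-0.221918.
Sum = -0.942853, so H' = 0.9429.

0.9429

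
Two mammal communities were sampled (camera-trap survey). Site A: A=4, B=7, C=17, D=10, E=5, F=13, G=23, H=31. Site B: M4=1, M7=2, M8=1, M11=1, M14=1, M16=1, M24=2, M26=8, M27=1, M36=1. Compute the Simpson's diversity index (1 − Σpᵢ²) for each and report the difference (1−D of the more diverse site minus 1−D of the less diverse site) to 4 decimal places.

Site A: N=110, proportions 0.0363636, 0.0636364, 0.1545455, 0.0909091, 0.0454545, 0.1181818, 0.2090909, 0.2818182, giving 1−D = 0.8233058 (working shown to 7 dp, full precision carried).
Site B: N=19, proportions 0.0526316, 0.1052632, 0.0526316, 0.0526316, 0.0526316, 0.0526316, 0.1052632, 0.4210526, 0.0526316, 0.0526316, giving 1−D = 0.7811634.
Difference = |0.8233058 − 0.7811634| = 0.0421424, i.e. 0.0421 to 4 decimal places.

0.0421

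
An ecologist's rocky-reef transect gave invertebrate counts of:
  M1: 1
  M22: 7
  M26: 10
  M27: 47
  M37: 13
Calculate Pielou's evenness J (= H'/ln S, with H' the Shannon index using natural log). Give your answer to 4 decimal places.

Total N = 1+7+10+47+13 = 78, so the proportions are 0.012821, 0.089744, 0.128205, 0.602564, 0.166667 (working shown to 6 dp, full precision carried).
H' = −Σ pᵢ ln pᵢ = −((-0.055855) + (-0.216354) + (-0.263349) + (-0.305236) + (-0.298627)) = 1.139420.
With S = 5 species, ln S = 1.609438, so J = 1.139420/1.609438 = 0.707962, i.e. 0.7080 to 4 decimal places.

0.7080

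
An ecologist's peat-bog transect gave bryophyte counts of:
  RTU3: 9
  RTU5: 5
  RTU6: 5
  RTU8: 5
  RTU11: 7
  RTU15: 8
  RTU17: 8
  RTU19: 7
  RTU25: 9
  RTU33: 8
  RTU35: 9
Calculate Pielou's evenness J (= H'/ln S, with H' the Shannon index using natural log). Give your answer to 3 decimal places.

0.990

Total N = 9+5+5+5+7+8+8+7+9+8+9 = 80, so the proportions are 0.1125, 0.0625, 0.0625, 0.0625, 0.0875, 0.1, 0.1, 0.0875, 0.1125, 0.1, 0.1125 (working shown to 5 dp, full precision carried).
H' = −Σ pᵢ ln pᵢ = −((-0.24579) + (-0.17329) + (-0.17329) + (-0.17329) + (-0.21316) + (-0.23026) + (-0.23026) + (-0.21316) + (-0.24579) + (-0.23026) + (-0.24579)) = 2.37433.
With S = 11 species, ln S = 2.39790, so J = 2.37433/2.39790 = 0.99017, i.e. 0.990 to 3 decimal places.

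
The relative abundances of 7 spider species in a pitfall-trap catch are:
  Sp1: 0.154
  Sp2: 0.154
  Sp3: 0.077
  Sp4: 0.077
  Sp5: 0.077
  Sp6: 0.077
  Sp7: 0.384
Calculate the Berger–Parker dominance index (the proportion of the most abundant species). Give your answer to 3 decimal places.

0.384

The largest proportion is 0.384, i.e. d = 0.384 to 3 decimal places.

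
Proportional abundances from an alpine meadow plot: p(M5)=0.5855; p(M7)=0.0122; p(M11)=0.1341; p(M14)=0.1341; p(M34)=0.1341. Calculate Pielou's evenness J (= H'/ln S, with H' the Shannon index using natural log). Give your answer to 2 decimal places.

H' = −Σ pᵢ ln pᵢ = −((-0.3134) + (-0.0538) + (-0.2694) + (-0.2694) + (-0.2694)) = 1.1755 (working shown to 4 dp, full precision carried).
With S = 5 species, ln S = 1.6094, so J = 1.1755/1.6094 = 0.7304, i.e. 0.73 to 2 decimal places.

0.73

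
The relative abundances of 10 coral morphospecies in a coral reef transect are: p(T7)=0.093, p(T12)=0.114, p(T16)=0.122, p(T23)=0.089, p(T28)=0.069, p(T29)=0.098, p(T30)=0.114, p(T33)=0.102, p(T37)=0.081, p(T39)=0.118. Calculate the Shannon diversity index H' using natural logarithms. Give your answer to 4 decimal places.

2.2887

Each pᵢ ln pᵢ term (working shown to 6 dp, full precision carried): 0.093×(-2.375156)=-0.220889, 0.114×(-2.171557)=-0.247557, 0.122×(-2.103734)=-0.256656, 0.089×(-2.419119)=-0.215302, 0.069×(-2.673649)=-0.184482, 0.098×(-2.322788)=-0.227633, 0.114×(-2.171557)=-0.247557, 0.102×(-2.282782)=-0.232844, 0.081×(-2.513306)=-0.203578, 0.118×(-2.137071)=-0.252174.
Sum = -2.288673, so H' = 2.2887.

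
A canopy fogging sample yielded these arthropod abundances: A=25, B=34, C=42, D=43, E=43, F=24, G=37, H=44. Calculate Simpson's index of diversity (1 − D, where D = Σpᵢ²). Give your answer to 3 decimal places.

Total N = 25+34+42+43+43+24+37+44 = 292, so the proportions are 0.08562, 0.11644, 0.14384, 0.14726, 0.14726, 0.08219, 0.12671, 0.15068 (working shown to 5 dp, full precision carried).
D = 0.08562² + 0.11644² + 0.14384² + 0.14726² + 0.14726² + 0.08219² + 0.12671² + 0.15068² = 0.00733 + 0.01356 + 0.02069 + 0.02169 + 0.02169 + 0.00676 + 0.01606 + 0.02271 = 0.13047.
So 1 − D = 0.86953, i.e. 0.870 to 3 decimal places.

0.870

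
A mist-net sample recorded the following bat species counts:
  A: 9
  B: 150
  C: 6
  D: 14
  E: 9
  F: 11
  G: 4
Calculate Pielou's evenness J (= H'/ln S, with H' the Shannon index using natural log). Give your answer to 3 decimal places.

0.526

Total N = 9+150+6+14+9+11+4 = 203, so the proportions are 0.04433, 0.73892, 0.02956, 0.06897, 0.04433, 0.05419, 0.0197 (working shown to 5 dp, full precision carried).
H' = −Σ pᵢ ln pᵢ = −((-0.13815) + (-0.22357) + (-0.10408) + (-0.18442) + (-0.13815) + (-0.15797) + (-0.07738)) = 1.02372.
With S = 7 species, ln S = 1.94591, so J = 1.02372/1.94591 = 0.52609, i.e. 0.526 to 3 decimal places.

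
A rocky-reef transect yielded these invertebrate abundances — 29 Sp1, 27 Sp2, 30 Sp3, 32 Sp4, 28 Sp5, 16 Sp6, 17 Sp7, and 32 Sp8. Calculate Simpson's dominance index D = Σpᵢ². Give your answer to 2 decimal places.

0.13

Total N = 29+27+30+32+28+16+17+32 = 211, so the proportions are 0.1374, 0.128, 0.1422, 0.1517, 0.1327, 0.0758, 0.0806, 0.1517 (working shown to 4 dp, full precision carried).
D = 0.1374² + 0.128² + 0.1422² + 0.1517² + 0.1327² + 0.0758² + 0.0806² + 0.1517² = 0.0189 + 0.0164 + 0.0202 + 0.0230 + 0.0176 + 0.0058 + 0.0065 + 0.0230 = 0.1313.
To 2 decimal places, D = 0.13.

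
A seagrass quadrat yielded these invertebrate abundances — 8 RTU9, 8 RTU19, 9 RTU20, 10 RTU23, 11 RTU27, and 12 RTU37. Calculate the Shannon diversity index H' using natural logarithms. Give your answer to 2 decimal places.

1.78

Total N = 8+8+9+10+11+12 = 58, so the proportions are 0.1379, 0.1379, 0.1552, 0.1724, 0.1897, 0.2069 (working shown to 4 dp, full precision carried).
Each pᵢ ln pᵢ term: 0.1379×(-1.9810)=-0.2732, 0.1379×(-1.9810)=-0.2732, 0.1552×(-1.8632)=-0.2891, 0.1724×(-1.7579)=-0.3031, 0.1897×(-1.6625)=-0.3153, 0.2069×(-1.5755)=-0.3260.
Sum = -1.7800, so H' = 1.78.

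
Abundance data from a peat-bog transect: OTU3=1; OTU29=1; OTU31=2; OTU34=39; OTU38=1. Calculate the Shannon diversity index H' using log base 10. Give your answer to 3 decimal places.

0.220

Total N = 1+1+2+39+1 = 44, so the proportions are 0.02273, 0.02273, 0.04545, 0.88636, 0.02273 (working shown to 5 dp, full precision carried).
Each pᵢ log₁₀ pᵢ term: 0.02273×(-1.64345)=-0.03735, 0.02273×(-1.64345)=-0.03735, 0.04545×(-1.34242)=-0.06102, 0.88636×(-0.05239)=-0.04643, 0.02273×(-1.64345)=-0.03735.
Sum = -0.21951, so H' = 0.220.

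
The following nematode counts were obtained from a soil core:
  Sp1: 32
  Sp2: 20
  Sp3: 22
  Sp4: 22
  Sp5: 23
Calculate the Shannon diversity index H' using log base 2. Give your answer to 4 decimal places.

2.3007

Total N = 32+20+22+22+23 = 119, so the proportions are 0.268908, 0.168067, 0.184874, 0.184874, 0.193277 (working shown to 6 dp, full precision carried).
Each pᵢ log₂ pᵢ term: 0.268908×(-1.894818)=-0.509531, 0.168067×(-2.572890)=-0.432418, 0.184874×(-2.435386)=-0.450239, 0.184874×(-2.435386)=-0.450239, 0.193277×(-2.371256)=-0.458310.
Sum = -2.300738, so H' = 2.3007.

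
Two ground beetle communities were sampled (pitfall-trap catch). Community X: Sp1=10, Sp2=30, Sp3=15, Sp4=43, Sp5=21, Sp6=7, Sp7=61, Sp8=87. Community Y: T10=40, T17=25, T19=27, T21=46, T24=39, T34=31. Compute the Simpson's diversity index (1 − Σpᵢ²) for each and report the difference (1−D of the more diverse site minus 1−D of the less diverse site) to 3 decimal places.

Community X: N=274, proportions 0.036496, 0.109489, 0.054745, 0.156934, 0.076642, 0.025547, 0.222628, 0.317518, giving 1−D = 0.802147 (working shown to 6 dp, full precision carried).
Community Y: N=208, proportions 0.192308, 0.120192, 0.129808, 0.221154, 0.1875, 0.149038, giving 1−D = 0.825444.
Difference = |0.802147 − 0.825444| = 0.023297, i.e. 0.023 to 3 decimal places.

0.023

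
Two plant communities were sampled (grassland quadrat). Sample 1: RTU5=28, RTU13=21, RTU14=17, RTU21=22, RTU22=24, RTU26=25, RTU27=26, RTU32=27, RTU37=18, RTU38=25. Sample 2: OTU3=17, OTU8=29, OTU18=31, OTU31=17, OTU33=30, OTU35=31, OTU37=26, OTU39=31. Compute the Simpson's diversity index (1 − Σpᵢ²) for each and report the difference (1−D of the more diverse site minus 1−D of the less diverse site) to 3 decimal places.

Sample 1: N=233, proportions 0.120172, 0.090129, 0.072961, 0.094421, 0.103004, 0.107296, 0.111588, 0.11588, 0.077253, 0.107296, giving 1−D = 0.897714 (working shown to 6 dp, full precision carried).
Sample 2: N=212, proportions 0.080189, 0.136792, 0.146226, 0.080189, 0.141509, 0.146226, 0.122642, 0.146226, giving 1−D = 0.869215.
Difference = |0.897714 − 0.869215| = 0.028499, i.e. 0.028 to 3 decimal places.

0.028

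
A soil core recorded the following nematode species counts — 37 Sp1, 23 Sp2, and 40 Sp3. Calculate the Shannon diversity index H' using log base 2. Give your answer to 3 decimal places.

1.547

Total N = 37+23+40 = 100, so the proportions are 0.37, 0.23, 0.4 (working shown to 5 dp, full precision carried).
Each pᵢ log₂ pᵢ term: 0.37×(-1.43440)=-0.53073, 0.23×(-2.12029)=-0.48767, 0.4×(-1.32193)=-0.52877.
Sum = -1.54717, so H' = 1.547.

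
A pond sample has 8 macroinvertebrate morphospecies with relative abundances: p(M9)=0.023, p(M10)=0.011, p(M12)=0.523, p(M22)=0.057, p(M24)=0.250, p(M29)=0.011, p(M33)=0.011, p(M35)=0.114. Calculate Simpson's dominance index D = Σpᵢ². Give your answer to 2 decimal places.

D = 0.023² + 0.011² + 0.523² + 0.057² + 0.25² + 0.011² + 0.011² + 0.114² = 0.0005 + 0.0001 + 0.2735 + 0.0032 + 0.0625 + 0.0001 + 0.0001 + 0.0130 = 0.3532 (working shown to 4 dp, full precision carried).
To 2 decimal places, D = 0.35.

0.35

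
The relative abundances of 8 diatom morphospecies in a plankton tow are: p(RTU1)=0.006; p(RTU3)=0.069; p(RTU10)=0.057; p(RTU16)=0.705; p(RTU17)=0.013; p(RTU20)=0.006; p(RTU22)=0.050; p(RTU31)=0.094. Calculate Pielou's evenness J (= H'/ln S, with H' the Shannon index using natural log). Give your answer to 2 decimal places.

0.52

H' = −Σ pᵢ ln pᵢ = −((-0.0307) + (-0.1845) + (-0.1633) + (-0.2464) + (-0.0565) + (-0.0307) + (-0.1498) + (-0.2223)) = 1.0841 (working shown to 4 dp, full precision carried).
With S = 8 species, ln S = 2.0794, so J = 1.0841/2.0794 = 0.5213, i.e. 0.52 to 2 decimal places.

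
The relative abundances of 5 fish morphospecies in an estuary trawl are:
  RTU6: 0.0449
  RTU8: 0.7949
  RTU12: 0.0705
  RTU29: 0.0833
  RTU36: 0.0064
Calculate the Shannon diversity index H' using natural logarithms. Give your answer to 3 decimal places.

Each pᵢ ln pᵢ term (working shown to 5 dp, full precision carried): 0.0449×(-3.10332)=-0.13934, 0.7949×(-0.22954)=-0.18246, 0.0705×(-2.65214)=-0.18698, 0.0833×(-2.48531)=-0.20703, 0.0064×(-5.05146)=-0.03233.
Sum = -0.74813, so H' = 0.748.

0.748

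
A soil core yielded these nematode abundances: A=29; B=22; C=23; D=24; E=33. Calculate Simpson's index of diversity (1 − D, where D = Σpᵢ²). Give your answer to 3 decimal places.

Total N = 29+22+23+24+33 = 131, so the proportions are 0.22137, 0.16794, 0.17557, 0.18321, 0.25191 (working shown to 5 dp, full precision carried).
D = 0.22137² + 0.16794² + 0.17557² + 0.18321² + 0.25191² = 0.04901 + 0.02820 + 0.03083 + 0.03356 + 0.06346 = 0.20506.
So 1 − D = 0.79494, i.e. 0.795 to 3 decimal places.

0.795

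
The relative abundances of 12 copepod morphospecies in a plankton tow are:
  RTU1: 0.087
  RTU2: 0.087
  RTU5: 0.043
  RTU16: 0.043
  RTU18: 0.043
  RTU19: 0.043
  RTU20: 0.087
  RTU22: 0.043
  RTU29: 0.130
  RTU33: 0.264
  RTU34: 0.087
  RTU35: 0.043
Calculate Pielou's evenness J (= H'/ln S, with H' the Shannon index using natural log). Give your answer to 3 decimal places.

0.917

H' = −Σ pᵢ ln pᵢ = −((-0.21244) + (-0.21244) + (-0.13530) + (-0.13530) + (-0.13530) + (-0.13530) + (-0.21244) + (-0.13530) + (-0.26523) + (-0.35160) + (-0.21244) + (-0.13530)) = 2.27840 (working shown to 5 dp, full precision carried).
With S = 12 species, ln S = 2.48491, so J = 2.27840/2.48491 = 0.91690, i.e. 0.917 to 3 decimal places.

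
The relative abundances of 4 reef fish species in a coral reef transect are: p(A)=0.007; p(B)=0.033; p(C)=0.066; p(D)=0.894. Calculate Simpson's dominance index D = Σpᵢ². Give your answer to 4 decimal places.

D = 0.007² + 0.033² + 0.066² + 0.894² = 0.000049 + 0.001089 + 0.004356 + 0.799236 = 0.804730 (working shown to 6 dp, full precision carried).
To 4 decimal places, D = 0.8047.

0.8047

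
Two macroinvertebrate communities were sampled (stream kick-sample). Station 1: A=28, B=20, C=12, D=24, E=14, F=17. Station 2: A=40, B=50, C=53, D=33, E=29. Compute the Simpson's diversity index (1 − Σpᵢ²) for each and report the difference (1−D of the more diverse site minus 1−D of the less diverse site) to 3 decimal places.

Station 1: N=115, proportions 0.243478, 0.173913, 0.104348, 0.208696, 0.121739, 0.147826, giving 1−D = 0.819357 (working shown to 6 dp, full precision carried).
Station 2: N=205, proportions 0.195122, 0.243902, 0.258537, 0.160976, 0.141463, giving 1−D = 0.789673.
Difference = |0.819357 − 0.789673| = 0.029684, i.e. 0.030 to 3 decimal places.

0.030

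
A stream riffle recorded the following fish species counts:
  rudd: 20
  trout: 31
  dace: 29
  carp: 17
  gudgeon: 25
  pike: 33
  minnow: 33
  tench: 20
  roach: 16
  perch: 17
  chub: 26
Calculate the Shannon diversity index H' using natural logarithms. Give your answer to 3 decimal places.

2.364

Total N = 20+31+29+17+25+33+33+20+16+17+26 = 267, so the proportions are 0.07491, 0.1161, 0.10861, 0.06367, 0.09363, 0.1236, 0.1236, 0.07491, 0.05993, 0.06367, 0.09738 (working shown to 5 dp, full precision carried).
Each pᵢ ln pᵢ term: 0.07491×(-2.59152)=-0.19412, 0.1161×(-2.15326)=-0.25000, 0.10861×(-2.21995)=-0.24112, 0.06367×(-2.75404)=-0.17535, 0.09363×(-2.36837)=-0.22176, 0.1236×(-2.09074)=-0.25841, 0.1236×(-2.09074)=-0.25841, 0.07491×(-2.59152)=-0.19412, 0.05993×(-2.81466)=-0.16867, 0.06367×(-2.75404)=-0.17535, 0.09738×(-2.32915)=-0.22681.
Sum = -2.36411, so H' = 2.364.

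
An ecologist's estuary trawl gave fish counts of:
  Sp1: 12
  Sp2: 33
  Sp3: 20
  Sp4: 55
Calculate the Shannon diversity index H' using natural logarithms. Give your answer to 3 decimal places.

1.241

Total N = 12+33+20+55 = 120, so the proportions are 0.1, 0.275, 0.16667, 0.45833 (working shown to 5 dp, full precision carried).
Each pᵢ ln pᵢ term: 0.1×(-2.30259)=-0.23026, 0.275×(-1.29098)=-0.35502, 0.16667×(-1.79176)=-0.29863, 0.45833×(-0.78016)=-0.35757.
Sum = -1.24148, so H' = 1.241.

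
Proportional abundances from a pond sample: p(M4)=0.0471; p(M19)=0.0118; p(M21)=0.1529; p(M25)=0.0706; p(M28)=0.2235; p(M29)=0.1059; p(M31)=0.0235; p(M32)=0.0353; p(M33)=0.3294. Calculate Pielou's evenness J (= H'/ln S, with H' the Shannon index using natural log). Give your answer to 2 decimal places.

0.83

H' = −Σ pᵢ ln pᵢ = −((-0.1439) + (-0.0524) + (-0.2871) + (-0.1871) + (-0.3349) + (-0.2378) + (-0.0881) + (-0.1180) + (-0.3658)) = 1.8152 (working shown to 4 dp, full precision carried).
With S = 9 species, ln S = 2.1972, so J = 1.8152/2.1972 = 0.8261, i.e. 0.83 to 2 decimal places.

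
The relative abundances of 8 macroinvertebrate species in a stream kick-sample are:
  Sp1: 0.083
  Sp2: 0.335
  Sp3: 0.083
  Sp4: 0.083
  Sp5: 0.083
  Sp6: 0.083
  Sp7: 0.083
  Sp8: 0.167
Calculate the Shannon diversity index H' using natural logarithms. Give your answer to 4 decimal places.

1.9047

Each pᵢ ln pᵢ term (working shown to 6 dp, full precision carried): 0.083×(-2.488915)=-0.206580, 0.335×(-1.093625)=-0.366364, 0.083×(-2.488915)=-0.206580, 0.083×(-2.488915)=-0.206580, 0.083×(-2.488915)=-0.206580, 0.083×(-2.488915)=-0.206580, 0.083×(-2.488915)=-0.206580, 0.167×(-1.789761)=-0.298890.
Sum = -1.904734, so H' = 1.9047.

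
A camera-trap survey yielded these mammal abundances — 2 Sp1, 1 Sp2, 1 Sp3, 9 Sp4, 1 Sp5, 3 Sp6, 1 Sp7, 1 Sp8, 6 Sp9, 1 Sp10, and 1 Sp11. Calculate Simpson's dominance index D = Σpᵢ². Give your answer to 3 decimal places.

Total N = 2+1+1+9+1+3+1+1+6+1+1 = 27, so the proportions are 0.07407, 0.03704, 0.03704, 0.33333, 0.03704, 0.11111, 0.03704, 0.03704, 0.22222, 0.03704, 0.03704 (working shown to 5 dp, full precision carried).
D = 0.07407² + 0.03704² + 0.03704² + 0.33333² + 0.03704² + 0.11111² + 0.03704² + 0.03704² + 0.22222² + 0.03704² + 0.03704² = 0.00549 + 0.00137 + 0.00137 + 0.11111 + 0.00137 + 0.01235 + 0.00137 + 0.00137 + 0.04938 + 0.00137 + 0.00137 = 0.18793.
To 3 decimal places, D = 0.188.

0.188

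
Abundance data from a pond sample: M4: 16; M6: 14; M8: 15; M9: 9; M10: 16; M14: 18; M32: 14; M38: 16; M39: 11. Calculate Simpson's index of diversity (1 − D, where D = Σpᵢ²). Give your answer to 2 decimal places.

0.89

Total N = 16+14+15+9+16+18+14+16+11 = 129, so the proportions are 0.124, 0.1085, 0.1163, 0.0698, 0.124, 0.1395, 0.1085, 0.124, 0.0853 (working shown to 4 dp, full precision carried).
D = 0.124² + 0.1085² + 0.1163² + 0.0698² + 0.124² + 0.1395² + 0.1085² + 0.124² + 0.0853² = 0.0154 + 0.0118 + 0.0135 + 0.0049 + 0.0154 + 0.0195 + 0.0118 + 0.0154 + 0.0073 = 0.1148.
So 1 − D = 0.8852, i.e. 0.89 to 2 decimal places.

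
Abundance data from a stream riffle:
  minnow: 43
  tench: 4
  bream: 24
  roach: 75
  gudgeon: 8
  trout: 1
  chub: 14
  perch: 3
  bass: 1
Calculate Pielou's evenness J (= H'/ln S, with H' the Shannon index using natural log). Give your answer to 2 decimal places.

Total N = 43+4+24+75+8+1+14+3+1 = 173, so the proportions are 0.2486, 0.0231, 0.1387, 0.4335, 0.0462, 0.0058, 0.0809, 0.0173, 0.0058 (working shown to 4 dp, full precision carried).
H' = −Σ pᵢ ln pᵢ = −((-0.3460) + (-0.0871) + (-0.2740) + (-0.3623) + (-0.1421) + (-0.0298) + (-0.2035) + (-0.0703) + (-0.0298)) = 1.5450.
With S = 9 species, ln S = 2.1972, so J = 1.5450/2.1972 = 0.7031, i.e. 0.70 to 2 decimal places.

0.70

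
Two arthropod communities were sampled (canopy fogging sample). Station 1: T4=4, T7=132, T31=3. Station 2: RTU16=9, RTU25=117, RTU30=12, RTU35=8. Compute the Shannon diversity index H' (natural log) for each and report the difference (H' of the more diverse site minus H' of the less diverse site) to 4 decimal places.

0.4798

Station 1: N=139, proportions 0.028777, 0.94964, 0.021583, giving H' = 0.233964 (working shown to 6 dp, full precision carried).
Station 2: N=146, proportions 0.061644, 0.80137, 0.082192, 0.054795, giving H' = 0.713718.
Difference = |0.233964 − 0.713718| = 0.479754, i.e. 0.4798 to 4 decimal places.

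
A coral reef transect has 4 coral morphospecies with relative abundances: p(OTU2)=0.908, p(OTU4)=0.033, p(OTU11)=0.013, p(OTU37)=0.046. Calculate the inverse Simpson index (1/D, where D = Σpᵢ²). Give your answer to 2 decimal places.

D = 0.908² + 0.033² + 0.013² + 0.046² = 0.82446 + 0.00109 + 0.00017 + 0.00212 = 0.82784 (working shown to 5 dp, full precision carried).
So 1/D = 1.2080, i.e. 1.21 to 2 decimal places.

1.21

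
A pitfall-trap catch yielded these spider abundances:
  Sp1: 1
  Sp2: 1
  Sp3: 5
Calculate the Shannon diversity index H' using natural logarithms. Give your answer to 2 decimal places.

Total N = 1+1+5 = 7, so the proportions are 0.1429, 0.1429, 0.7143 (working shown to 4 dp, full precision carried).
Each pᵢ ln pᵢ term: 0.1429×(-1.9459)=-0.2780, 0.1429×(-1.9459)=-0.2780, 0.7143×(-0.3365)=-0.2403.
Sum = -0.7963, so H' = 0.80.

0.80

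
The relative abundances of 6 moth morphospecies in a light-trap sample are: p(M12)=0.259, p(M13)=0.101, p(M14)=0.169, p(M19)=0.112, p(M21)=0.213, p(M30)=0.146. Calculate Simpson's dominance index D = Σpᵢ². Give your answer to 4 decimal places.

0.1851

D = 0.259² + 0.101² + 0.169² + 0.112² + 0.213² + 0.146² = 0.067081 + 0.010201 + 0.028561 + 0.012544 + 0.045369 + 0.021316 = 0.185072 (working shown to 6 dp, full precision carried).
To 4 decimal places, D = 0.1851.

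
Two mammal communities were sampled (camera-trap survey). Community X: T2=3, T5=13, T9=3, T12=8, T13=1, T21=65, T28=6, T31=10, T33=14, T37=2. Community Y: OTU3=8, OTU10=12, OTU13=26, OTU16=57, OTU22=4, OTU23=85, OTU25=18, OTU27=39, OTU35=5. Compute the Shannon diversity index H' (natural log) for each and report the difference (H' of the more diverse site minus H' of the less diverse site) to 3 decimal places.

Community X: N=125, proportions 0.024, 0.104, 0.024, 0.064, 0.008, 0.52, 0.048, 0.08, 0.112, 0.016, giving H' = 1.628184 (working shown to 6 dp, full precision carried).
Community Y: N=254, proportions 0.031496, 0.047244, 0.102362, 0.224409, 0.015748, 0.334646, 0.070866, 0.153543, 0.019685, giving H' = 1.806066.
Difference = |1.628184 − 1.806066| = 0.177882, i.e. 0.178 to 3 decimal places.

0.178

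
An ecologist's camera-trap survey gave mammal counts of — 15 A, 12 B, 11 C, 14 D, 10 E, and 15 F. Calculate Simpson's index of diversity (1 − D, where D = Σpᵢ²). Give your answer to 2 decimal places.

Total N = 15+12+11+14+10+15 = 77, so the proportions are 0.1948, 0.1558, 0.1429, 0.1818, 0.1299, 0.1948 (working shown to 4 dp, full precision carried).
D = 0.1948² + 0.1558² + 0.1429² + 0.1818² + 0.1299² + 0.1948² = 0.0379 + 0.0243 + 0.0204 + 0.0331 + 0.0169 + 0.0379 = 0.1705.
So 1 − D = 0.8295, i.e. 0.83 to 2 decimal places.

0.83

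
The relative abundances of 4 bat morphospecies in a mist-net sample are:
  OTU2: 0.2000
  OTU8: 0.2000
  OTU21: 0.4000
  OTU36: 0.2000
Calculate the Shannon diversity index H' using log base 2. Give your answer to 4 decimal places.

Each pᵢ log₂ pᵢ term (working shown to 6 dp, full precision carried): 0.2×(-2.321928)=-0.464386, 0.2×(-2.321928)=-0.464386, 0.4×(-1.321928)=-0.528771, 0.2×(-2.321928)=-0.464386.
Sum = -1.921928, so H' = 1.9219.

1.9219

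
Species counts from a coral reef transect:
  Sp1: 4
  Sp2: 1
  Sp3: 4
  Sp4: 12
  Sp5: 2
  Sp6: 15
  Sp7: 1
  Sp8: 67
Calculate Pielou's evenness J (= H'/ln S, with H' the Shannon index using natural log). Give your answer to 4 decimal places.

0.5884

Total N = 4+1+4+12+2+15+1+67 = 106, so the proportions are 0.037736, 0.009434, 0.037736, 0.113208, 0.018868, 0.141509, 0.009434, 0.632075 (working shown to 6 dp, full precision carried).
H' = −Σ pᵢ ln pᵢ = −((-0.123666) + (-0.043995) + (-0.123666) + (-0.246626) + (-0.074911) + (-0.276706) + (-0.043995) + (-0.289962)) = 1.223527.
With S = 8 species, ln S = 2.079442, so J = 1.223527/2.079442 = 0.588392, i.e. 0.5884 to 4 decimal places.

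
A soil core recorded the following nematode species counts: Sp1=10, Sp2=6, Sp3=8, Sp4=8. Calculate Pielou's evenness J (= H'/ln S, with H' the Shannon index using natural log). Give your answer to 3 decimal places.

Total N = 10+6+8+8 = 32, so the proportions are 0.3125, 0.1875, 0.25, 0.25 (working shown to 5 dp, full precision carried).
H' = −Σ pᵢ ln pᵢ = −((-0.36348) + (-0.31387) + (-0.34657) + (-0.34657)) = 1.37050.
With S = 4 species, ln S = 1.38629, so J = 1.37050/1.38629 = 0.98861, i.e. 0.989 to 3 decimal places.

0.989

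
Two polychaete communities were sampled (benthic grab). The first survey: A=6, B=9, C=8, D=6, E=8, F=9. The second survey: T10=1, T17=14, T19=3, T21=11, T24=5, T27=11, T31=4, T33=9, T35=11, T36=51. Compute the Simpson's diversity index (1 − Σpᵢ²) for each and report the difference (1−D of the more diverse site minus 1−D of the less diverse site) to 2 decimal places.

0.06

The first survey: N=46, proportions 0.1304, 0.1957, 0.1739, 0.1304, 0.1739, 0.1957, giving 1−D = 0.8289 (working shown to 4 dp, full precision carried).
The second survey: N=120, proportions 0.0083, 0.1167, 0.025, 0.0917, 0.0417, 0.0917, 0.0333, 0.075, 0.0917, 0.425, giving 1−D = 0.7714.
Difference = |0.8289 − 0.7714| = 0.0575, i.e. 0.06 to 2 decimal places.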